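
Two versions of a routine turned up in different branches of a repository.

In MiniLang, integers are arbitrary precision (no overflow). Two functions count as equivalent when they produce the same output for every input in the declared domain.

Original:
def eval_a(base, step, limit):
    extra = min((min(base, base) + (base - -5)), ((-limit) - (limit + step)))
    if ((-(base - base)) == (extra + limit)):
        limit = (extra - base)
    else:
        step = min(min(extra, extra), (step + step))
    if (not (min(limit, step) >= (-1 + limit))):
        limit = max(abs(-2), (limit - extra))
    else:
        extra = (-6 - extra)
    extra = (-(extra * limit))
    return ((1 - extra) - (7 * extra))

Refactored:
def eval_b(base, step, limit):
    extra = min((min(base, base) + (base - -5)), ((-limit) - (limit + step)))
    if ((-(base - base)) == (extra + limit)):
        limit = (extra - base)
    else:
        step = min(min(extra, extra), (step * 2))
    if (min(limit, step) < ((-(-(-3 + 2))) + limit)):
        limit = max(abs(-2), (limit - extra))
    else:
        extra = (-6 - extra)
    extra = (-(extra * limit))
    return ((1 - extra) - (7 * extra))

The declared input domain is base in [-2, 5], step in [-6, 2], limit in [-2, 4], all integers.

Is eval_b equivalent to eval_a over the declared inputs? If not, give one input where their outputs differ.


Behavior is preserved: although comparison usage differs, and constant usage differs, and arithmetic usage differs, and boolean connective usage differs, the outputs never diverge.
One worked example (base=4, step=0, limit=-1) — eval_a: extra = 2; ((-(base - base)) == (extra + limit)) -> false; step = 0; (not (min(limit, step) >= (-1 + limit))) -> false; extra = -8; extra = -8; return 65; eval_b: extra = 2; ((-(base - base)) == (extra + limit)) -> false; step = 0; (min(limit, step) < ((-(-(-3 + 2))) + limit)) -> false; extra = -8; extra = -8; return 65; agreement on 65.
Across all 504 domain points the two functions coincide.
verdict: equivalent


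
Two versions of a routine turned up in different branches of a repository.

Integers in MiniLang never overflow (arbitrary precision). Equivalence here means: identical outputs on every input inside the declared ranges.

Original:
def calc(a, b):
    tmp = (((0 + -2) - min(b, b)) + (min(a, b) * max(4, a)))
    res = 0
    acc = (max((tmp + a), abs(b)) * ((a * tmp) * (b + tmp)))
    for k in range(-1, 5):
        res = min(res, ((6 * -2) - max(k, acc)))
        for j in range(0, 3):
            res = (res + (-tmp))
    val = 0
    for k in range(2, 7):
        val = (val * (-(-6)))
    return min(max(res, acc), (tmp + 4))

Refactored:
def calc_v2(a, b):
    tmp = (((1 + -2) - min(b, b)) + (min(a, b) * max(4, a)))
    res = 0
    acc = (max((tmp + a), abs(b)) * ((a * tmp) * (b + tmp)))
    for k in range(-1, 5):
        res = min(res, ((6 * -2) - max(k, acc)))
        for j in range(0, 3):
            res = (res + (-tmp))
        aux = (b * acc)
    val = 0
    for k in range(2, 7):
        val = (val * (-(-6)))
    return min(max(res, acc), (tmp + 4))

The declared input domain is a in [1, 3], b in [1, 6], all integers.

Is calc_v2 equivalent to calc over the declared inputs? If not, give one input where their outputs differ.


These are not equivalent — on a=1, b=1 the outputs split (4 vs 6).
calc: tmp becomes 1; next res becomes 0; next acc becomes 4; next at k=-1:; next res becomes -16; next at j=0:; next res becomes -17; next at j=1:; next res becomes -18; next at j=2:; next res becomes -19; next at k=0:; next res becomes -19; next at j=0:; next res becomes -20; next at j=1:; next res becomes -21; next at j=2:; next res becomes -22; next at k=1:; next res becomes -22; next at j=0:; next res becomes -23; next at j=1:; next res becomes -24; next at j=2:; next res becomes -25; next at k=2:; next res becomes -25; next at j=0:; next res becomes -26; next at j=1:; next res becomes -27; next at j=2:; next res becomes -28; next at k=3:; next res becomes -28; next at j=0:; next res becomes -29; next at j=1:; next res becomes -30; next at j=2:; next res becomes -31; next at k=4:; next res becomes -31; next at j=0:; next res becomes -32; next at j=1:; next res becomes -33; next at j=2:; next res becomes -34; next val becomes 0; next at k=2:; next val becomes 0; next at k=3:; next val becomes 0; next at k=4:; next val becomes 0; next at k=5:; next val becomes 0; next at k=6:; next val becomes 0; next final value 4
calc_v2: tmp becomes 2; next res becomes 0; next acc becomes 18; next at k=-1:; next res becomes -30; next at j=0:; next res becomes -32; next at j=1:; next res becomes -34; next at j=2:; next res becomes -36; next aux becomes 18; next at k=0:; next res becomes -36; next at j=0:; next res becomes -38; next at j=1:; next res becomes -40; next at j=2:; next res becomes -42; next aux becomes 18; next at k=1:; next res becomes -42; next at j=0:; next res becomes -44; next at j=1:; next res becomes -46; next at j=2:; next res becomes -48; next aux becomes 18; next at k=2:; next res becomes -48; next at j=0:; next res becomes -50; next at j=1:; next res becomes -52; next at j=2:; next res becomes -54; next aux becomes 18; next at k=3:; next res becomes -54; next at j=0:; next res becomes -56; next at j=1:; next res becomes -58; next at j=2:; next res becomes -60; next aux becomes 18; next at k=4:; next res becomes -60; next at j=0:; next res becomes -62; next at j=1:; next res becomes -64; next at j=2:; next res becomes -66; next aux becomes 18; next val becomes 0; next at k=2:; next val becomes 0; next at k=3:; next val becomes 0; next at k=4:; next val becomes 0; next at k=5:; next val becomes 0; next at k=6:; next val becomes 0; next final value 6
verdict: not equivalent; witness: a=1, b=1


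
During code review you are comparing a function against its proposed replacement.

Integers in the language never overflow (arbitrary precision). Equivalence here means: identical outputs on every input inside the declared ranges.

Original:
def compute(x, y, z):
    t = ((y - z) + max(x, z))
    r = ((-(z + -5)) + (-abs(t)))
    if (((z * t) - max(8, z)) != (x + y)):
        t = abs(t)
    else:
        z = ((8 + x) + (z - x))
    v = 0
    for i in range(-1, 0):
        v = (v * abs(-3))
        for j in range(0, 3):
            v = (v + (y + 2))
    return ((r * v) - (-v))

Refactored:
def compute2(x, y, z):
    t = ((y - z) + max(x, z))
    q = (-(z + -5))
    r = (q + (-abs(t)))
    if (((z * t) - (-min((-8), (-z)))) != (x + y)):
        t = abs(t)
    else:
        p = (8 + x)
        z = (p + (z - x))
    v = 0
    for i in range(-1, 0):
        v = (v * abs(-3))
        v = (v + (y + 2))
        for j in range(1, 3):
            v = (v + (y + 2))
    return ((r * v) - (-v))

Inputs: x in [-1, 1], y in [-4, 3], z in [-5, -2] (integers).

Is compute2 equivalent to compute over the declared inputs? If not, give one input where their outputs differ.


Behavior is preserved: although local variable names differ, constant usage differs, arithmetic usage differs, loop structure differs, statement counts differ, min/max/abs usage differs, the outputs never diverge.
As a probe, take x=-1, y=1, z=-4: compute runs t=4, then r=5, then (((z * t) - max(8, z)) != (x + y)) is true, then t=4, then v=0, then (i=-1), then v=0, then (j=0), then v=3, then (j=1), then v=6, then (j=2), then v=9, then returns 54; compute2 runs t=4, then q=9, then r=5, then (((z * t) - (-min((-8), (-z)))) != (x + y)) is true, then t=4, then v=0, then (i=-1), then v=0, then v=3, then (j=1), then v=6, then (j=2), then v=9, then returns 54; both end at 54.
Across all 96 domain points the two functions coincide.
verdict: equivalent


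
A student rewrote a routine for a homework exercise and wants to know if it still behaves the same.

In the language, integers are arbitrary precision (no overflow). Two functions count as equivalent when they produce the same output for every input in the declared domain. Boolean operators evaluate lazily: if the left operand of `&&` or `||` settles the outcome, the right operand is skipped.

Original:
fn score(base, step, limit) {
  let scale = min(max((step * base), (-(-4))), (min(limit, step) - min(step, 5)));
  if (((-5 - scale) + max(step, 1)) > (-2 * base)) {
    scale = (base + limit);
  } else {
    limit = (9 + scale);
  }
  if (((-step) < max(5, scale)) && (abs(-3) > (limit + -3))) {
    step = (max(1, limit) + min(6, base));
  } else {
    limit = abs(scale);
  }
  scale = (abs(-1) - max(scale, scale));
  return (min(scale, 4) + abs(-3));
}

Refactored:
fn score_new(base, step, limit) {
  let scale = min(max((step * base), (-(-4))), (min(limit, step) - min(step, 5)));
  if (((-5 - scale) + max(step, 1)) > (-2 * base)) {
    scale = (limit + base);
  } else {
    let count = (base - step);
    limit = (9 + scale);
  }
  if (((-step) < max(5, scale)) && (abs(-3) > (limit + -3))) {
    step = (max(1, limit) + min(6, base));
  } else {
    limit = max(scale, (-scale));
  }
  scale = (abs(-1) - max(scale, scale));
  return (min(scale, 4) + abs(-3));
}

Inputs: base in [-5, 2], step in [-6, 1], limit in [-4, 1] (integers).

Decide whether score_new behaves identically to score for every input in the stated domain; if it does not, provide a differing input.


The two versions differ — the changes include min/max/abs usage differs, plus statement counts differ, plus arithmetic usage differs, plus local variable names differ.
Spot check at base=-1, step=-5, limit=0 — score: scale := 0 | (((-5 - scale) + max(step, 1)) > (-2 * base)): false | limit := 9 | (((-step) < max(5, scale)) && (abs(-3) > (limit + -3))): false | limit := 0 | scale := 1 | result 4. score_new: scale := 0 | (((-5 - scale) + max(step, 1)) > (-2 * base)): false | count := 4 | limit := 9 | (((-step) < max(5, scale)) && (abs(-3) > (limit + -3))): false | limit := 0 | scale := 1 | result 4. Both give 4.
Sweeping the whole domain (384 inputs) finds no disagreement.
verdict: equivalent


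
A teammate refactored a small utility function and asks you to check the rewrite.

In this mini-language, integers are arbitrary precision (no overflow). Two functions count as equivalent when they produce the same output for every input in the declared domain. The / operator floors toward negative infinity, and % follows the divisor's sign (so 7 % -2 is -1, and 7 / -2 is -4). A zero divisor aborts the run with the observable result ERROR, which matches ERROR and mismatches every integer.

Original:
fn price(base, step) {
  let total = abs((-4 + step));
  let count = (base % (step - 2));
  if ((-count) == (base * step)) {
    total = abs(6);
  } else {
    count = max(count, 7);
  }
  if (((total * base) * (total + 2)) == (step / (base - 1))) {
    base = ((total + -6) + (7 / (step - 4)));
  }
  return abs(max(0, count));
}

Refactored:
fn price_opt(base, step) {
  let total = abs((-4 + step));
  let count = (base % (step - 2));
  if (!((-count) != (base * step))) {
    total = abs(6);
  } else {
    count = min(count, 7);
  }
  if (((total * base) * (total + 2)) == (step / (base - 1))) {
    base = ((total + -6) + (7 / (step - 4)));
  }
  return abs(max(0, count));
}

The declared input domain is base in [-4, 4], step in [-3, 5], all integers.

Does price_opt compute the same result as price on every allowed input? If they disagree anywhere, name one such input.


The rewrite breaks on base=-4, step=-3, where the results are 7 and 0.
price: total becomes 7; next count becomes -4; next ((-count) == (base * step)) evaluates to false; next count becomes 7; next (((total * base) * (total + 2)) == (step / (base - 1))) evaluates to false; next final value 7
price_opt: total becomes 7; next count becomes -4; next (!((-count) != (base * step))) evaluates to false; next count becomes -4; next (((total * base) * (total + 2)) == (step / (base - 1))) evaluates to false; next final value 0
verdict: not equivalent; witness: base=-4, step=-3


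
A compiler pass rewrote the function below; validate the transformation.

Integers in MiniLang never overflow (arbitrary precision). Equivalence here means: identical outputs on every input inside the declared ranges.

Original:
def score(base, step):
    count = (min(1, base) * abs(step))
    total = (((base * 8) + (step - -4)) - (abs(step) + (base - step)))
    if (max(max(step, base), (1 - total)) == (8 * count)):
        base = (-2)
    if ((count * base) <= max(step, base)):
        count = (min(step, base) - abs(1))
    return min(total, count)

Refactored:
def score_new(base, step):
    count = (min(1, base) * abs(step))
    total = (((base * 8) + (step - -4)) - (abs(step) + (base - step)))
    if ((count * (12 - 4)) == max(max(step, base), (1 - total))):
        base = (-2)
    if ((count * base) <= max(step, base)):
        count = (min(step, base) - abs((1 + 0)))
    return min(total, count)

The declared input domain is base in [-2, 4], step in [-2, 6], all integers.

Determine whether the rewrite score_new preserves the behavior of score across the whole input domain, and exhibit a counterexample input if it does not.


Behavior is preserved: although arithmetic usage differs, and constant usage differs, the outputs never diverge.
Spot check at base=-2, step=6 — score: count := -12 | total := -4 | (max(max(step, base), (1 - total)) == (8 * count)): false | ((count * base) <= max(step, base)): false | result -12. score_new: count := -12 | total := -4 | ((count * (12 - 4)) == max(max(step, base), (1 - total))): false | ((count * base) <= max(step, base)): false | result -12. Both give -12.
Every one of the 63 inputs gives matching results.
verdict: equivalent


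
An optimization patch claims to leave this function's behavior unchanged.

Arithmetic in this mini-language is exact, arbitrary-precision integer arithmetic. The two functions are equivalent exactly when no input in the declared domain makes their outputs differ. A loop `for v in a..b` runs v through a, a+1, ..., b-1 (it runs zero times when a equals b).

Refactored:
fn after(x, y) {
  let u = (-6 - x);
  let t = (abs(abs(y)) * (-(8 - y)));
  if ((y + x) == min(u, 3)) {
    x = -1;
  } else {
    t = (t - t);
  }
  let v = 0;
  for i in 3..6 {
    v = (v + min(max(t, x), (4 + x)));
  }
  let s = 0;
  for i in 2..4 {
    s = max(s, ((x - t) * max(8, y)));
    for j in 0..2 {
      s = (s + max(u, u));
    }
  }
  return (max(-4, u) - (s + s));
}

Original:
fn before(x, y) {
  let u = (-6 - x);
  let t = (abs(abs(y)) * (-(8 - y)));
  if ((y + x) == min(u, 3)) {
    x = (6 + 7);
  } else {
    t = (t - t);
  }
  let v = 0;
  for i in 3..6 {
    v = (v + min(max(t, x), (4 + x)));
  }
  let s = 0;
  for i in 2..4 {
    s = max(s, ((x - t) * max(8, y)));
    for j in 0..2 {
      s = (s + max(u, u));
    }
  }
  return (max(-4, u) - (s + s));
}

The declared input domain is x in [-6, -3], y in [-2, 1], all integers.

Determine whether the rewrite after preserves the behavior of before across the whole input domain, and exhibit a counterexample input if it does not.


Consider the input x=-3, y=0.
before: u=-3, then t=0, then ((y + x) == min(u, 3)) is true, then x=13, then v=0, then (i=3), then v=13, then (i=4), then v=26, then (i=5), then v=39, then s=0, then (i=2), then s=104, then (j=0), then s=101, then (j=1), then s=98, then (i=3), then s=104, then (j=0), then s=101, then (j=1), then s=98, then returns -199
after: u=-3, then t=0, then ((y + x) == min(u, 3)) is true, then x=-1, then v=0, then (i=3), then v=0, then (i=4), then v=0, then (i=5), then v=0, then s=0, then (i=2), then s=0, then (j=0), then s=-3, then (j=1), then s=-6, then (i=3), then s=-6, then (j=0), then s=-9, then (j=1), then s=-12, then returns 21
-199 != 21, so the rewrite changes behavior.
verdict: not equivalent; witness: x=-3, y=0


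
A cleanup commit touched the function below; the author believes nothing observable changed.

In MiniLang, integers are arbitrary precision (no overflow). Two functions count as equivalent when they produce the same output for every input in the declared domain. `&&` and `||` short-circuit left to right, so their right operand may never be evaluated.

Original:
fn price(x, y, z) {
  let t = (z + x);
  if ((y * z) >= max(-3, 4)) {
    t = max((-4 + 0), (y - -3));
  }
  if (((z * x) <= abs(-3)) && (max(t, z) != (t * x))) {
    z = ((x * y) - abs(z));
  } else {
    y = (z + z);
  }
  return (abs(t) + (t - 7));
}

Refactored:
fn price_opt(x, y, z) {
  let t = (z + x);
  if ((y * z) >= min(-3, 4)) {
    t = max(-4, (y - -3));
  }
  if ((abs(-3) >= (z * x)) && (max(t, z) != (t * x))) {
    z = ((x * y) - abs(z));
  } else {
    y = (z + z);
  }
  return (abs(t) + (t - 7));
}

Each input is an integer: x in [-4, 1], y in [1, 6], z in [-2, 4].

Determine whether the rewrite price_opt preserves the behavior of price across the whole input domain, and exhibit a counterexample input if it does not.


Take x=-4, y=1, z=-2.
price: t := -6 | ((y * z) >= max(-3, 4)): false | (((z * x) <= abs(-3)) && (max(t, z) != (t * x))): false | y := -4 | result -7
price_opt: t := -6 | ((y * z) >= min(-3, 4)): true | t := 4 | ((abs(-3) >= (z * x)) && (max(t, z) != (t * x))): false | y := -4 | result 1
-7 vs 1 — the two versions disagree here.
verdict: not equivalent; witness: x=-4, y=1, z=-2


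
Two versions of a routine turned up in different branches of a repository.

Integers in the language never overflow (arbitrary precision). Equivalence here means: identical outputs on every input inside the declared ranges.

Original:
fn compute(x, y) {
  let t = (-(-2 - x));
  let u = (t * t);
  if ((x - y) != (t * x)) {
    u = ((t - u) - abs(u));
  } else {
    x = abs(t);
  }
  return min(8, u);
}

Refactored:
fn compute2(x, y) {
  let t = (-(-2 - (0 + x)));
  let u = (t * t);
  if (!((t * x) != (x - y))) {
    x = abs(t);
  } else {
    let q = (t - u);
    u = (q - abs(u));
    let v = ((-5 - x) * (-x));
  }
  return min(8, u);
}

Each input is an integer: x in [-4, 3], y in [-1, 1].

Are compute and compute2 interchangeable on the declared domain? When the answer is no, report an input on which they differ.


Differences: constant usage differs; arithmetic usage differs; boolean connective usage differs; statement counts differ; local variable names differ — yet all 24 inputs agree.
verdict: equivalent


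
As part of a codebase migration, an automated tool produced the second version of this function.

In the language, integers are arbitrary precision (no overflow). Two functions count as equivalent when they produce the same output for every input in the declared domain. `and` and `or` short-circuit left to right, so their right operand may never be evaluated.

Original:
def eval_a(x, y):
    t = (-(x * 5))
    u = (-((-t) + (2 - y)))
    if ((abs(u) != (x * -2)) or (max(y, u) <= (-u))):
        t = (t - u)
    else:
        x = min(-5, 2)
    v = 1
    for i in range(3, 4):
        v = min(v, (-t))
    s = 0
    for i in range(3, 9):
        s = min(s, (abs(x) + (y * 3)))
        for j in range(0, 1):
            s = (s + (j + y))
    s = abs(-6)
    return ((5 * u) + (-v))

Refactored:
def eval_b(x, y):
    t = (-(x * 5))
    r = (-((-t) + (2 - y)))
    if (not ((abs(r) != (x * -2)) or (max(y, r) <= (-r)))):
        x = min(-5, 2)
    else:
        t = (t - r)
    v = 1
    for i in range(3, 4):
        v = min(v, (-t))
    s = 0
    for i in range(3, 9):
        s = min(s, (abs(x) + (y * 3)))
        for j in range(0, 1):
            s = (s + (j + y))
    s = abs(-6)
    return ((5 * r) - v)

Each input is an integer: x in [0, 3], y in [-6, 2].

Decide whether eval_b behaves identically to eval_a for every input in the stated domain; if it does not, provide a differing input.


Although arithmetic usage differs, plus boolean connective usage differs, plus local variable names differ, 36/36 inputs agree.
verdict: equivalent


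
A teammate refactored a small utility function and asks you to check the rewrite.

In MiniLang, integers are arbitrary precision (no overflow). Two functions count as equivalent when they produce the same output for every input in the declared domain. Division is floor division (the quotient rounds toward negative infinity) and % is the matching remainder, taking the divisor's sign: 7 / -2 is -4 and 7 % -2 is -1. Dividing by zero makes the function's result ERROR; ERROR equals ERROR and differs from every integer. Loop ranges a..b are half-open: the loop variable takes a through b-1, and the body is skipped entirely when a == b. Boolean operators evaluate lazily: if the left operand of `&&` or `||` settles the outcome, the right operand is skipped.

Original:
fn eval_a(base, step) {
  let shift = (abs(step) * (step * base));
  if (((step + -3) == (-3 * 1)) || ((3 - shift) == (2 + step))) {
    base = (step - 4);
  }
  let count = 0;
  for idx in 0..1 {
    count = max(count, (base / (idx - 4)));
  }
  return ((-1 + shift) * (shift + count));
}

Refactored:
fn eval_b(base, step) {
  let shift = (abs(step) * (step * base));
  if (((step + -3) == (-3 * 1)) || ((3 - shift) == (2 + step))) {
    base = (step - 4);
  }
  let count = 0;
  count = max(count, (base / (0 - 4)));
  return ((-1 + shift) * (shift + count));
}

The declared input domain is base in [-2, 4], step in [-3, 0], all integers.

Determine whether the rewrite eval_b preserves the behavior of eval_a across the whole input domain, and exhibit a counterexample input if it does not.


Equivalent — the differences include constant usage differs, and loop structure differs, and statement counts differ, and local variable names differ, yet no declared input distinguishes the two.
Tracing base=0, step=-3: eval_a: shift becomes 0; next (((step + -3) == (-3 * 1)) || ((3 - shift) == (2 + step))) evaluates to false; next count becomes 0; next at idx=0:; next count becomes 0; next final value 0 | eval_b: shift becomes 0; next (((step + -3) == (-3 * 1)) || ((3 - shift) == (2 + step))) evaluates to false; next count becomes 0; next count becomes 0; next final value 0 — matching result 0.
Checked all 28 inputs in the declared domain: the outputs agree on every one.
verdict: equivalent


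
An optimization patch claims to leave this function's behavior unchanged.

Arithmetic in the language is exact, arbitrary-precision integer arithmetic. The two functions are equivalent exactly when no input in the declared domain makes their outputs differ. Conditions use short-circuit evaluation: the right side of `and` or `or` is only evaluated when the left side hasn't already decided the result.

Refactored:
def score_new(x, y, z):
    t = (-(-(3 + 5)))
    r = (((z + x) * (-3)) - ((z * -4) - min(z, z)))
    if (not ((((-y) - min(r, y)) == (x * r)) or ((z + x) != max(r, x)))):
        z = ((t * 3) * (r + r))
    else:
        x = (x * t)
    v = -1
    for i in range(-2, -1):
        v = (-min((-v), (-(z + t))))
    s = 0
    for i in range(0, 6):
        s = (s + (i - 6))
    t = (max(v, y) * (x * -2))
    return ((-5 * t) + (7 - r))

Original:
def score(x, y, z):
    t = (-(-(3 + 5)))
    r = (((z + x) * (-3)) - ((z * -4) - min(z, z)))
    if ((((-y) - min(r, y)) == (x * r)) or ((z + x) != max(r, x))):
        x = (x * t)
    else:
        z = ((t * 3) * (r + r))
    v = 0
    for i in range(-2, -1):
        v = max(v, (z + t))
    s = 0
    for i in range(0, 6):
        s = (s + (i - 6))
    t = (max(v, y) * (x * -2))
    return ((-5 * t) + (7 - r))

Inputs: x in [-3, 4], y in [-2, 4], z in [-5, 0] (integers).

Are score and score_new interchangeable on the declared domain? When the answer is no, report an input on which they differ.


x=1, y=-2, z=0 yields 10 from score but 0 from score_new.
verdict: not equivalent; witness: x=1, y=-2, z=0


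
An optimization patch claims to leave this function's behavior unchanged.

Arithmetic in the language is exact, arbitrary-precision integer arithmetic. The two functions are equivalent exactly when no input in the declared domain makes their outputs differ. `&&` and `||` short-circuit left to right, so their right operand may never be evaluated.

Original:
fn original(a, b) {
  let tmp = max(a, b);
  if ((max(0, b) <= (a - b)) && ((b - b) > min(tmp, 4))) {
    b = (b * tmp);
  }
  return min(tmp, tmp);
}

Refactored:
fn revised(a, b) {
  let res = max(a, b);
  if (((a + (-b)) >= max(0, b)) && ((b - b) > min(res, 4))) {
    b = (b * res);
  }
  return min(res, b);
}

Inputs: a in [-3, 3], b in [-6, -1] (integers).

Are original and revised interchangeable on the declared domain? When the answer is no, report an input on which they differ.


Take a=0, b=-6.
original: tmp=0, then ((max(0, b) <= (a - b)) && ((b - b) > min(tmp, 4))) is false, then returns 0
revised: res=0, then (((a + (-b)) >= max(0, b)) && ((b - b) > min(res, 4))) is false, then returns -6
0 against -6: the behavior changed.
verdict: not equivalent; witness: a=0, b=-6


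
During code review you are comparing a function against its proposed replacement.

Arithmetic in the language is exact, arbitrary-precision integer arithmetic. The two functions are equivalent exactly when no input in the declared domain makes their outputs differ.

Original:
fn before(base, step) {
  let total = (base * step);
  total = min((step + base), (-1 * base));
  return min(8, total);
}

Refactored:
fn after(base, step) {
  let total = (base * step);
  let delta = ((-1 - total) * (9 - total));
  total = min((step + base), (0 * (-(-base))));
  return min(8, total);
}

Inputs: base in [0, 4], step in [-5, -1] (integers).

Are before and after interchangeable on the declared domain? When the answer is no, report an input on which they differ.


Not equivalent: base=1, step=-1 separates them (-1 vs 0).
before: total becomes -1; next total becomes -1; next final value -1
after: total becomes -1; next delta becomes 0; next total becomes 0; next final value 0
verdict: not equivalent; witness: base=1, step=-1


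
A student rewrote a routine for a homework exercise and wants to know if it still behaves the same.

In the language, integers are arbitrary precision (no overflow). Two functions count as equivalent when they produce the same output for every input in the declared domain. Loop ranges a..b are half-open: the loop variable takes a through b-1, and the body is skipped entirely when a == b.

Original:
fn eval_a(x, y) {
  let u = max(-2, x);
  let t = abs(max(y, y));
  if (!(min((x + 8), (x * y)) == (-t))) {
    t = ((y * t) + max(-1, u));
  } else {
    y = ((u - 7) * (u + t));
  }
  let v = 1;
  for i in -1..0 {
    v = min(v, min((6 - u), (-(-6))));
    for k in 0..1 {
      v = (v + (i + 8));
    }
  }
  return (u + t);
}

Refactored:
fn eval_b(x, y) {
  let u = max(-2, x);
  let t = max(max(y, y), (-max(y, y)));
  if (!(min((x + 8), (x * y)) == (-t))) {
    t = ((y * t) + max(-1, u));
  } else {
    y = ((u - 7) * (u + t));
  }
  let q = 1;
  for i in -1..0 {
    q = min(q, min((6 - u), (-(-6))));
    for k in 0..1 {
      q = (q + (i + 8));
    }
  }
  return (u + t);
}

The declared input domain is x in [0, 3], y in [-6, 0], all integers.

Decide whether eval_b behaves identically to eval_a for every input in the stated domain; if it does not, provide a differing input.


This is a faithful refactor — min/max/abs usage differs, plus local variable names differ, but the computed results match everywhere.
One worked example (x=2, y=-6) — eval_a: u = 2; t = 6; (!(min((x + 8), (x * y)) == (-t))) -> true; t = -34; v = 1; [i=-1]; v = 1; [k=0]; v = 8; return -32; eval_b: u = 2; t = 6; (!(min((x + 8), (x * y)) == (-t))) -> true; t = -34; q = 1; [i=-1]; q = 1; [k=0]; q = 8; return -32; agreement on -32.
Sweeping the whole domain (28 inputs) finds no disagreement.
verdict: equivalent


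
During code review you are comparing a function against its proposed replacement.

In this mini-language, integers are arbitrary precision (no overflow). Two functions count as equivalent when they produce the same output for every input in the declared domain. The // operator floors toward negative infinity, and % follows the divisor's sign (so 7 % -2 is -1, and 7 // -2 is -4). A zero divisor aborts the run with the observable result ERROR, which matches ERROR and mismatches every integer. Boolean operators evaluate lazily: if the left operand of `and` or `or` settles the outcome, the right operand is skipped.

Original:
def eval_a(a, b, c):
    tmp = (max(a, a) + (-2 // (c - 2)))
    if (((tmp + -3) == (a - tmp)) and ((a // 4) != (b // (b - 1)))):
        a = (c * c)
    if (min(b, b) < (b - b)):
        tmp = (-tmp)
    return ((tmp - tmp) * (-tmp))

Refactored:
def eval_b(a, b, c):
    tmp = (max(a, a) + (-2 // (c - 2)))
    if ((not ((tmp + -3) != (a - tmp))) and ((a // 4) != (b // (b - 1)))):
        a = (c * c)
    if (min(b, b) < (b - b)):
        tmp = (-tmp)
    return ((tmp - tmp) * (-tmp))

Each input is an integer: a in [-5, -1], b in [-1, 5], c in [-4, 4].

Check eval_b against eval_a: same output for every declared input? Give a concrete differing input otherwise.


Comparing the listings, the differences include: comparison usage differs, and boolean connective usage differs.
Tracing a=-3, b=4, c=-2: eval_a: tmp becomes -3; next (((tmp + -3) == (a - tmp)) and ((a // 4) != (b // (b - 1)))) evaluates to false; next (min(b, b) < (b - b)) evaluates to false; next final value 0 | eval_b: tmp becomes -3; next ((not ((tmp + -3) != (a - tmp))) and ((a // 4) != (b // (b - 1)))) evaluates to false; next (min(b, b) < (b - b)) evaluates to false; next final value 0 — matching result 0.
Across all 315 domain points the two functions coincide.
verdict: equivalent


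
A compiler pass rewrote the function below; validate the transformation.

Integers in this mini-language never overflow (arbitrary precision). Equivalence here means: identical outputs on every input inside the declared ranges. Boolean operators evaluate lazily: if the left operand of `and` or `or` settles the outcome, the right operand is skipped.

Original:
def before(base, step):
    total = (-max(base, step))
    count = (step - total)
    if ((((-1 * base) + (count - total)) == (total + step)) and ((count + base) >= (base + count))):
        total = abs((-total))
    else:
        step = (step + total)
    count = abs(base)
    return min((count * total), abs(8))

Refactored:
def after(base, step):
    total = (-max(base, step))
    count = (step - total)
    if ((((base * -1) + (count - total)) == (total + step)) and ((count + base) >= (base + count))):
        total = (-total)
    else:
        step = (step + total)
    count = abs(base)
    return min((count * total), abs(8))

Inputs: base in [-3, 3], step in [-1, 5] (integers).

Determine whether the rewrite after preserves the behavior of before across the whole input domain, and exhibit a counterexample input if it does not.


Not equivalent: base=-3, step=-1 separates them (3 vs -3).
before: total=1, then count=-2, then ((((-1 * base) + (count - total)) == (total + step)) and ((count + base) >= (base + count))) is true, then total=1, then count=3, then returns 3
after: total=1, then count=-2, then ((((base * -1) + (count - total)) == (total + step)) and ((count + base) >= (base + count))) is true, then total=-1, then count=3, then returns -3
verdict: not equivalent; witness: base=-3, step=-1


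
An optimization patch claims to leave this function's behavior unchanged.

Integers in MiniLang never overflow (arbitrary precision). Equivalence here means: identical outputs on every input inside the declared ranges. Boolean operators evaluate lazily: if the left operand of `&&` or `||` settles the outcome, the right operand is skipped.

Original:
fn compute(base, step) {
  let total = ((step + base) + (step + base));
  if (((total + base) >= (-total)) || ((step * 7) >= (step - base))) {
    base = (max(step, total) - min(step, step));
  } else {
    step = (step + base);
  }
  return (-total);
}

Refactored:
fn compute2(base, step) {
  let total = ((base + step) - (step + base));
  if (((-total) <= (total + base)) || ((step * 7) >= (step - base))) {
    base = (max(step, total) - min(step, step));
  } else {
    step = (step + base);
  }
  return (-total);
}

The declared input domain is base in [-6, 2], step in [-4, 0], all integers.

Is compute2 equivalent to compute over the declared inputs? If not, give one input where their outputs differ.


Run the pair on base=-6, step=-4.
compute: total = -20; (((total + base) >= (-total)) || ((step * 7) >= (step - base))) -> false; step = -10; return 20
compute2: total = 0; (((-total) <= (total + base)) || ((step * 7) >= (step - base))) -> false; step = -10; return 0
20 against 0: the behavior changed.
verdict: not equivalent; witness: base=-6, step=-4


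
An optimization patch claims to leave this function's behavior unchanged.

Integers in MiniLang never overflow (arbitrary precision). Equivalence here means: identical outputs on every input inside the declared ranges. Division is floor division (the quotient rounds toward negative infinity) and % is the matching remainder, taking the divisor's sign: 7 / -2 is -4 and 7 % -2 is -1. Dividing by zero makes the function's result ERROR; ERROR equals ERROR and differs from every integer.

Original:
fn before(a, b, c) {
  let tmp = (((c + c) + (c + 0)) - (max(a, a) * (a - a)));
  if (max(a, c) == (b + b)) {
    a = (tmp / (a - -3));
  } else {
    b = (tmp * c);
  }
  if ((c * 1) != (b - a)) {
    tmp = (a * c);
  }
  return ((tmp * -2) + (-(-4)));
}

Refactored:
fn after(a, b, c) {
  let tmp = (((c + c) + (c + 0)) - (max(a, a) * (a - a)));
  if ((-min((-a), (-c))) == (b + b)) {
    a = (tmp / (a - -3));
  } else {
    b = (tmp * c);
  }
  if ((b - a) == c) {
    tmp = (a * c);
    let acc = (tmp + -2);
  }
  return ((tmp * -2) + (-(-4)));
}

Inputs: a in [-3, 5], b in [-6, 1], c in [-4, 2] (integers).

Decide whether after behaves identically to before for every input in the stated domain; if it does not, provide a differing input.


Run the pair on a=-3, b=-6, c=-4.
before: tmp := -12 | (max(a, c) == (b + b)): false | b := 48 | ((c * 1) != (b - a)): true | tmp := 12 | result -20
after: tmp := -12 | ((-min((-a), (-c))) == (b + b)): false | b := 48 | ((b - a) == c): false | result 28
-20 != 28, so the rewrite changes behavior.
verdict: not equivalent; witness: a=-3, b=-6, c=-4


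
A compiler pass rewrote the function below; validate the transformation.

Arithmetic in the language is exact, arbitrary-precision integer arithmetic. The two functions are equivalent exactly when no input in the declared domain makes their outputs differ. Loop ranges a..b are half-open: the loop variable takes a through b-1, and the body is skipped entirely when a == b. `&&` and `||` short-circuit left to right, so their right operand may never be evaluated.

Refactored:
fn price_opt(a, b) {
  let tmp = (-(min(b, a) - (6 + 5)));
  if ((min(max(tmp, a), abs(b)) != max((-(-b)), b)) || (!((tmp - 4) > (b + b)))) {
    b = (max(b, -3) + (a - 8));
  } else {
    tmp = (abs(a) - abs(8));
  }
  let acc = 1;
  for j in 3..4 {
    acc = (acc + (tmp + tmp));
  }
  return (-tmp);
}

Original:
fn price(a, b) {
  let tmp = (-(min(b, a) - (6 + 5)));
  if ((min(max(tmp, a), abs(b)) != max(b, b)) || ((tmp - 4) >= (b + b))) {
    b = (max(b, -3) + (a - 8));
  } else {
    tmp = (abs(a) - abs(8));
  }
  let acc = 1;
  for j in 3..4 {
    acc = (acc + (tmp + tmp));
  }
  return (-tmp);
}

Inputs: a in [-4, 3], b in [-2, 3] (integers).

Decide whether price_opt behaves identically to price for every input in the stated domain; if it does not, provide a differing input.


Not equivalent: a=-4, b=0 separates them (-15 vs 4).
price: tmp=15, then ((min(max(tmp, a), abs(b)) != max(b, b)) || ((tmp - 4) >= (b + b))) is true, then b=-12, then acc=1, then (j=3), then acc=31, then returns -15
price_opt: tmp=15, then ((min(max(tmp, a), abs(b)) != max((-(-b)), b)) || (!((tmp - 4) > (b + b)))) is false, then tmp=-4, then acc=1, then (j=3), then acc=-7, then returns 4
verdict: not equivalent; witness: a=-4, b=0


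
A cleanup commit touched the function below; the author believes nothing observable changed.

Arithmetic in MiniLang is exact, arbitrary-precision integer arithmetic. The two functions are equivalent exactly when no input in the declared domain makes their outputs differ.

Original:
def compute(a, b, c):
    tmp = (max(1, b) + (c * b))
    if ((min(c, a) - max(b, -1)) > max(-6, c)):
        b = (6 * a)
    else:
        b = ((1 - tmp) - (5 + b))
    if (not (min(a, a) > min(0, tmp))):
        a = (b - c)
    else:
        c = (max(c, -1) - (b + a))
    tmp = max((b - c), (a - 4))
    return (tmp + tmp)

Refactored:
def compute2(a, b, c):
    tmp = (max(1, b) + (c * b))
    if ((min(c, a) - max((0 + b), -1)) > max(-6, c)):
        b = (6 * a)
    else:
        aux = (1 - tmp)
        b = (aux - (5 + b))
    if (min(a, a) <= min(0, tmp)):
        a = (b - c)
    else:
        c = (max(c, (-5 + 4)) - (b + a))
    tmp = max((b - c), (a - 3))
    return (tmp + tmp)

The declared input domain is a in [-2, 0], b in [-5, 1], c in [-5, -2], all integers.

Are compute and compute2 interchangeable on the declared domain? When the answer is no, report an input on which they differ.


Take a=-1, b=1, c=-3.
compute: tmp := -2 | ((min(c, a) - max(b, -1)) > max(-6, c)): false | b := -3 | (not (min(a, a) > min(0, tmp))): false | c := 3 | tmp := -5 | result -10
compute2: tmp := -2 | ((min(c, a) - max((0 + b), -1)) > max(-6, c)): false | aux := 3 | b := -3 | (min(a, a) <= min(0, tmp)): false | c := 3 | tmp := -4 | result -8
-10 against -8: the behavior changed.
verdict: not equivalent; witness: a=-1, b=1, c=-3


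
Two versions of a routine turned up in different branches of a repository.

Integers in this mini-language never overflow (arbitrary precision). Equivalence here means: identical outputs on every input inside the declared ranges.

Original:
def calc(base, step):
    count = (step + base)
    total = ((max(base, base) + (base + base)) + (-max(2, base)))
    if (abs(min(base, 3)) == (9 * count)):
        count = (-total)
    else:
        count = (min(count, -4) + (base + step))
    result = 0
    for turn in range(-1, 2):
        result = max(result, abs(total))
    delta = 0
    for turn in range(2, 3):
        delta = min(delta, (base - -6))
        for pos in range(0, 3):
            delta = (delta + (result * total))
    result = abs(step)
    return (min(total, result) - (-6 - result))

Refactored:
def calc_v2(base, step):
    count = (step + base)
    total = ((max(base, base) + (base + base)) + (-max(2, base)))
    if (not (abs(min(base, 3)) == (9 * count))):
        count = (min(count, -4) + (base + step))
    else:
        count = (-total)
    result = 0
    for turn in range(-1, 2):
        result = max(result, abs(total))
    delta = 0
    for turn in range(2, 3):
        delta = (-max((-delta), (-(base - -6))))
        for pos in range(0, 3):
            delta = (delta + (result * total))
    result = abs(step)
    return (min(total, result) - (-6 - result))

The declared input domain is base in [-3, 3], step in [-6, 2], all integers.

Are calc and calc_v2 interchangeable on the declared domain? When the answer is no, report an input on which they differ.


Although boolean connective usage differs, plus min/max/abs usage differs, 63/63 inputs agree.
verdict: equivalent


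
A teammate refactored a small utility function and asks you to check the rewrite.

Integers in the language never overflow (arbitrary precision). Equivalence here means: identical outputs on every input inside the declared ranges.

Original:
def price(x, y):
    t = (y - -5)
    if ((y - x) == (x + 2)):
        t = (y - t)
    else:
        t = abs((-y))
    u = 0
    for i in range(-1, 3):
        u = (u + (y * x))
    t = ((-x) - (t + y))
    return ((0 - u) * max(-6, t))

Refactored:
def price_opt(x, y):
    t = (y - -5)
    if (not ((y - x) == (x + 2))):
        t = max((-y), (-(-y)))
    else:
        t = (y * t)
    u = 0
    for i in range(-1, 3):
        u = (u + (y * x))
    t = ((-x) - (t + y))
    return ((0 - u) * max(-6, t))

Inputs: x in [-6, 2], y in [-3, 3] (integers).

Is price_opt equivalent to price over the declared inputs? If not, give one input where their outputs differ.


The rewrite breaks on x=-2, y=-2, where the results are -144 and -160.
price: t = 3; ((y - x) == (x + 2)) -> true; t = -5; u = 0; [i=-1]; u = 4; [i=0]; u = 8; [i=1]; u = 12; [i=2]; u = 16; t = 9; return -144
price_opt: t = 3; (not ((y - x) == (x + 2))) -> false; t = -6; u = 0; [i=-1]; u = 4; [i=0]; u = 8; [i=1]; u = 12; [i=2]; u = 16; t = 10; return -160
verdict: not equivalent; witness: x=-2, y=-2
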